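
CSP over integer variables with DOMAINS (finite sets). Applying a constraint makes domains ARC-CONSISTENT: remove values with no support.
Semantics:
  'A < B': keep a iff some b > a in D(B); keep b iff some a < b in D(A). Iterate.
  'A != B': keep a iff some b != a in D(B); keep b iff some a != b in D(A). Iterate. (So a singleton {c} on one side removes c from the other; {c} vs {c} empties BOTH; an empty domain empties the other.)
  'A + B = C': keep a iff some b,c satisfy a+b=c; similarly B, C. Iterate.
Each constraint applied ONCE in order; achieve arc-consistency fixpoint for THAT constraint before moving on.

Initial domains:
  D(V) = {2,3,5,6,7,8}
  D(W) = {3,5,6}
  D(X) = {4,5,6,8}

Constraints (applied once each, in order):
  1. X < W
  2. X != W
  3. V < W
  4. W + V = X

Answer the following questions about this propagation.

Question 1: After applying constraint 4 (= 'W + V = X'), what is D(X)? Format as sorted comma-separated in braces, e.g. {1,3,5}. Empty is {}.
Answer: {}

Derivation:
Constraint 1 (X < W) on D(X)={4,5,6,8} D(W)={3,5,6}: X {4,5,6,8}->{4,5}; W {3,5,6}->{5,6}
Constraint 2 (X != W) on D(X)={4,5} D(W)={5,6}: no change
Constraint 3 (V < W) on D(V)={2,3,5,6,7,8} D(W)={5,6}: V {2,3,5,6,7,8}->{2,3,5}
Constraint 4 (W + V = X) on D(W)={5,6} D(V)={2,3,5} D(X)={4,5}: W {5,6}->{}; V {2,3,5}->{}; X {4,5}->{}
So after constraint 4: D(X) = {}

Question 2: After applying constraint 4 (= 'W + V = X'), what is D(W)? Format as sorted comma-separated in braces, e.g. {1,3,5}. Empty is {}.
Constraint 1 (X < W) on D(X)={4,5,6,8} D(W)={3,5,6}: X {4,5,6,8}->{4,5}; W {3,5,6}->{5,6}
Constraint 2 (X != W) on D(X)={4,5} D(W)={5,6}: no change
Constraint 3 (V < W) on D(V)={2,3,5,6,7,8} D(W)={5,6}: V {2,3,5,6,7,8}->{2,3,5}
Constraint 4 (W + V = X) on D(W)={5,6} D(V)={2,3,5} D(X)={4,5}: W {5,6}->{}; V {2,3,5}->{}; X {4,5}->{}
So after constraint 4: D(W) = {}

Answer: {}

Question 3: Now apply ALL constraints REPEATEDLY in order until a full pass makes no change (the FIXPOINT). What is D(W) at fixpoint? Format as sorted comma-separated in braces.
Answer: {}

Derivation:
pass 0 (initial): D(W)={3,5,6}
pass 1: V {2,3,5,6,7,8}->{}; W {3,5,6}->{}; X {4,5,6,8}->{}
pass 2: no change
Fixpoint after 2 passes: D(W) = {}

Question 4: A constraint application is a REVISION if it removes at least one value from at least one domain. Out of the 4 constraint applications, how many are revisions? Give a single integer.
Constraint 1 (X < W) on D(X)={4,5,6,8} D(W)={3,5,6}: X {4,5,6,8}->{4,5}; W {3,5,6}->{5,6} => REVISION
Constraint 2 (X != W) on D(X)={4,5} D(W)={5,6}: no change => not a revision
Constraint 3 (V < W) on D(V)={2,3,5,6,7,8} D(W)={5,6}: V {2,3,5,6,7,8}->{2,3,5} => REVISION
Constraint 4 (W + V = X) on D(W)={5,6} D(V)={2,3,5} D(X)={4,5}: W {5,6}->{}; V {2,3,5}->{}; X {4,5}->{} => REVISION
Total revisions = 3

Answer: 3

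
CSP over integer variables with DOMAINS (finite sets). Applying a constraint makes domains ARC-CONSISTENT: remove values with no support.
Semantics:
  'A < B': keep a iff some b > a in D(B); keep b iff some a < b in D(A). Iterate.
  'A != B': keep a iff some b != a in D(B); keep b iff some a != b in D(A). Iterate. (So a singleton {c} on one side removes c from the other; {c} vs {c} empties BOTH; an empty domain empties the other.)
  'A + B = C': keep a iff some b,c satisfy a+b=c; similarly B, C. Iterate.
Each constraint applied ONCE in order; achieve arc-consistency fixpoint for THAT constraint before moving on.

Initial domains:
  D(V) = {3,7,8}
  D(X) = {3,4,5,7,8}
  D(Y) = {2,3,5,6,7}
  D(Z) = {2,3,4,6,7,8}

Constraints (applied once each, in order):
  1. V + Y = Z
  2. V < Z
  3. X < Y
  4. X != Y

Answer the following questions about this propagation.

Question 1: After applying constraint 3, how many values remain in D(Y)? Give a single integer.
Answer: 1

Derivation:
Constraint 1 (V + Y = Z) on D(V)={3,7,8} D(Y)={2,3,5,6,7} D(Z)={2,3,4,6,7,8}: V {3,7,8}->{3}; Y {2,3,5,6,7}->{3,5}; Z {2,3,4,6,7,8}->{6,8}
Constraint 2 (V < Z) on D(V)={3} D(Z)={6,8}: no change
Constraint 3 (X < Y) on D(X)={3,4,5,7,8} D(Y)={3,5}: X {3,4,5,7,8}->{3,4}; Y {3,5}->{5}
So after constraint 3: D(Y)={5}, size = 1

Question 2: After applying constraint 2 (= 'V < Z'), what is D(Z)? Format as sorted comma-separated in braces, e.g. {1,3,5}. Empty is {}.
Constraint 1 (V + Y = Z) on D(V)={3,7,8} D(Y)={2,3,5,6,7} D(Z)={2,3,4,6,7,8}: V {3,7,8}->{3}; Y {2,3,5,6,7}->{3,5}; Z {2,3,4,6,7,8}->{6,8}
Constraint 2 (V < Z) on D(V)={3} D(Z)={6,8}: no change
So after constraint 2: D(Z) = {6,8}

Answer: {6,8}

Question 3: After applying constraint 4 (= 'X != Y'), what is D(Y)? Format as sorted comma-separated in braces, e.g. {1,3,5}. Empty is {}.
Answer: {5}

Derivation:
Constraint 1 (V + Y = Z) on D(V)={3,7,8} D(Y)={2,3,5,6,7} D(Z)={2,3,4,6,7,8}: V {3,7,8}->{3}; Y {2,3,5,6,7}->{3,5}; Z {2,3,4,6,7,8}->{6,8}
Constraint 2 (V < Z) on D(V)={3} D(Z)={6,8}: no change
Constraint 3 (X < Y) on D(X)={3,4,5,7,8} D(Y)={3,5}: X {3,4,5,7,8}->{3,4}; Y {3,5}->{5}
Constraint 4 (X != Y) on D(X)={3,4} D(Y)={5}: no change
So after constraint 4: D(Y) = {5}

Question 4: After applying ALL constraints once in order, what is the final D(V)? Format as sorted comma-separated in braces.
Answer: {3}

Derivation:
Constraint 1 (V + Y = Z) on D(V)={3,7,8} D(Y)={2,3,5,6,7} D(Z)={2,3,4,6,7,8}: V {3,7,8}->{3}; Y {2,3,5,6,7}->{3,5}; Z {2,3,4,6,7,8}->{6,8}
Constraint 2 (V < Z) on D(V)={3} D(Z)={6,8}: no change
Constraint 3 (X < Y) on D(X)={3,4,5,7,8} D(Y)={3,5}: X {3,4,5,7,8}->{3,4}; Y {3,5}->{5}
Constraint 4 (X != Y) on D(X)={3,4} D(Y)={5}: no change
So after all 4 constraints: D(V) = {3}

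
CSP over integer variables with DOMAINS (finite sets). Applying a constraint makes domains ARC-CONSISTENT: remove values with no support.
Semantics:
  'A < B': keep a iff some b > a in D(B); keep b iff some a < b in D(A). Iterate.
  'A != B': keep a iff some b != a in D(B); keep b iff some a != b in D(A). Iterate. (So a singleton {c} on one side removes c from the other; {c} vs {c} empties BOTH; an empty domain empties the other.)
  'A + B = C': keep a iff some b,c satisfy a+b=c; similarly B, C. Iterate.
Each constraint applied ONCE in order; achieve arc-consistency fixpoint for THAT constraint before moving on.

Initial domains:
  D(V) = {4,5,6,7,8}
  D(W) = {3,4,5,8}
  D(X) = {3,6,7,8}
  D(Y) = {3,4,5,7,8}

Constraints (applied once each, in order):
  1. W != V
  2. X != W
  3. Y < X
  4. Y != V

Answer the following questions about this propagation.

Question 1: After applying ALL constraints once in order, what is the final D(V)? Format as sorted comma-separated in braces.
Constraint 1 (W != V) on D(W)={3,4,5,8} D(V)={4,5,6,7,8}: no change
Constraint 2 (X != W) on D(X)={3,6,7,8} D(W)={3,4,5,8}: no change
Constraint 3 (Y < X) on D(Y)={3,4,5,7,8} D(X)={3,6,7,8}: Y {3,4,5,7,8}->{3,4,5,7}; X {3,6,7,8}->{6,7,8}
Constraint 4 (Y != V) on D(Y)={3,4,5,7} D(V)={4,5,6,7,8}: no change
So after all 4 constraints: D(V) = {4,5,6,7,8}

Answer: {4,5,6,7,8}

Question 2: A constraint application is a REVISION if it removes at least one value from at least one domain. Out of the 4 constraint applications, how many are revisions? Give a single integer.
Constraint 1 (W != V) on D(W)={3,4,5,8} D(V)={4,5,6,7,8}: no change => not a revision
Constraint 2 (X != W) on D(X)={3,6,7,8} D(W)={3,4,5,8}: no change => not a revision
Constraint 3 (Y < X) on D(Y)={3,4,5,7,8} D(X)={3,6,7,8}: Y {3,4,5,7,8}->{3,4,5,7}; X {3,6,7,8}->{6,7,8} => REVISION
Constraint 4 (Y != V) on D(Y)={3,4,5,7} D(V)={4,5,6,7,8}: no change => not a revision
Total revisions = 1

Answer: 1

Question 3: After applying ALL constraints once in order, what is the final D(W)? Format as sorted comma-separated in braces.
Constraint 1 (W != V) on D(W)={3,4,5,8} D(V)={4,5,6,7,8}: no change
Constraint 2 (X != W) on D(X)={3,6,7,8} D(W)={3,4,5,8}: no change
Constraint 3 (Y < X) on D(Y)={3,4,5,7,8} D(X)={3,6,7,8}: Y {3,4,5,7,8}->{3,4,5,7}; X {3,6,7,8}->{6,7,8}
Constraint 4 (Y != V) on D(Y)={3,4,5,7} D(V)={4,5,6,7,8}: no change
So after all 4 constraints: D(W) = {3,4,5,8}

Answer: {3,4,5,8}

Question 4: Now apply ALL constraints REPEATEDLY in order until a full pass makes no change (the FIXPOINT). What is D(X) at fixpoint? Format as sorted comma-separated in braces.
Answer: {6,7,8}

Derivation:
pass 0 (initial): D(X)={3,6,7,8}
pass 1: X {3,6,7,8}->{6,7,8}; Y {3,4,5,7,8}->{3,4,5,7}
pass 2: no change
Fixpoint after 2 passes: D(X) = {6,7,8}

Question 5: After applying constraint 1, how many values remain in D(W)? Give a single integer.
Constraint 1 (W != V) on D(W)={3,4,5,8} D(V)={4,5,6,7,8}: no change
So after constraint 1: D(W)={3,4,5,8}, size = 4

Answer: 4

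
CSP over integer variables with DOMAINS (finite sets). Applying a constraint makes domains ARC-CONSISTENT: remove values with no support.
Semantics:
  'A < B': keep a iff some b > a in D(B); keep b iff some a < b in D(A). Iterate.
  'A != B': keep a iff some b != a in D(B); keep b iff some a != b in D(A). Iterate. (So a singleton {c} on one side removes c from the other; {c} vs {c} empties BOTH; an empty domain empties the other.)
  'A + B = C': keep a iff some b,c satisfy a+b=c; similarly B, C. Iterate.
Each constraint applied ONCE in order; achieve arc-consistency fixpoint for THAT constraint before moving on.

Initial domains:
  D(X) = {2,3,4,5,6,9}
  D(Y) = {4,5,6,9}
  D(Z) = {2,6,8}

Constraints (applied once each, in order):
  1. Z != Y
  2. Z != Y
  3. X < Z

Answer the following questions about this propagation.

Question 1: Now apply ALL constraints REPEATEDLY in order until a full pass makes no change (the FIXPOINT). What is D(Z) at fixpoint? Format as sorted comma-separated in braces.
Answer: {6,8}

Derivation:
pass 0 (initial): D(Z)={2,6,8}
pass 1: X {2,3,4,5,6,9}->{2,3,4,5,6}; Z {2,6,8}->{6,8}
pass 2: no change
Fixpoint after 2 passes: D(Z) = {6,8}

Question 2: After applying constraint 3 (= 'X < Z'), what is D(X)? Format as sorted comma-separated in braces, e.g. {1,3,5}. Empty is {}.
Constraint 1 (Z != Y) on D(Z)={2,6,8} D(Y)={4,5,6,9}: no change
Constraint 2 (Z != Y) on D(Z)={2,6,8} D(Y)={4,5,6,9}: no change
Constraint 3 (X < Z) on D(X)={2,3,4,5,6,9} D(Z)={2,6,8}: X {2,3,4,5,6,9}->{2,3,4,5,6}; Z {2,6,8}->{6,8}
So after constraint 3: D(X) = {2,3,4,5,6}

Answer: {2,3,4,5,6}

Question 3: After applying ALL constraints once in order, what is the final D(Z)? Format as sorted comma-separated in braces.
Answer: {6,8}

Derivation:
Constraint 1 (Z != Y) on D(Z)={2,6,8} D(Y)={4,5,6,9}: no change
Constraint 2 (Z != Y) on D(Z)={2,6,8} D(Y)={4,5,6,9}: no change
Constraint 3 (X < Z) on D(X)={2,3,4,5,6,9} D(Z)={2,6,8}: X {2,3,4,5,6,9}->{2,3,4,5,6}; Z {2,6,8}->{6,8}
So after all 3 constraints: D(Z) = {6,8}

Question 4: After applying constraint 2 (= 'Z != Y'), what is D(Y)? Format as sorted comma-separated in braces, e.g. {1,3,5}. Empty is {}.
Answer: {4,5,6,9}

Derivation:
Constraint 1 (Z != Y) on D(Z)={2,6,8} D(Y)={4,5,6,9}: no change
Constraint 2 (Z != Y) on D(Z)={2,6,8} D(Y)={4,5,6,9}: no change
So after constraint 2: D(Y) = {4,5,6,9}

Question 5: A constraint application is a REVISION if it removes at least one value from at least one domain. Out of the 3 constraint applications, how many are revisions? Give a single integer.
Constraint 1 (Z != Y) on D(Z)={2,6,8} D(Y)={4,5,6,9}: no change => not a revision
Constraint 2 (Z != Y) on D(Z)={2,6,8} D(Y)={4,5,6,9}: no change => not a revision
Constraint 3 (X < Z) on D(X)={2,3,4,5,6,9} D(Z)={2,6,8}: X {2,3,4,5,6,9}->{2,3,4,5,6}; Z {2,6,8}->{6,8} => REVISION
Total revisions = 1

Answer: 1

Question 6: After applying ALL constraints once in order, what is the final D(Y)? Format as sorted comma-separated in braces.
Answer: {4,5,6,9}

Derivation:
Constraint 1 (Z != Y) on D(Z)={2,6,8} D(Y)={4,5,6,9}: no change
Constraint 2 (Z != Y) on D(Z)={2,6,8} D(Y)={4,5,6,9}: no change
Constraint 3 (X < Z) on D(X)={2,3,4,5,6,9} D(Z)={2,6,8}: X {2,3,4,5,6,9}->{2,3,4,5,6}; Z {2,6,8}->{6,8}
So after all 3 constraints: D(Y) = {4,5,6,9}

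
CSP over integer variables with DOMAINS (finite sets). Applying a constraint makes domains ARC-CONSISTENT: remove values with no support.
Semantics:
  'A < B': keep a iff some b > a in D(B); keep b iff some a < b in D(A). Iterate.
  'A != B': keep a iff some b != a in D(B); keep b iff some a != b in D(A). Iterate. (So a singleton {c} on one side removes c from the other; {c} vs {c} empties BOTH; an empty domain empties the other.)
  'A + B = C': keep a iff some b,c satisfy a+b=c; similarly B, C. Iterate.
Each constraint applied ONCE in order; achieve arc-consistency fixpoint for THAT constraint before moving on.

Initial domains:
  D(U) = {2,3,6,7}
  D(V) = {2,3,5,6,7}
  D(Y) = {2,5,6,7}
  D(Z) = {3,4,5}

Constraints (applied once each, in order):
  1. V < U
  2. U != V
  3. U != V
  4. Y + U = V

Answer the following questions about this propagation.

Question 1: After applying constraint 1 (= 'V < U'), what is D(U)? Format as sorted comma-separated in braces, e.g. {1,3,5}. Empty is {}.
Constraint 1 (V < U) on D(V)={2,3,5,6,7} D(U)={2,3,6,7}: V {2,3,5,6,7}->{2,3,5,6}; U {2,3,6,7}->{3,6,7}
So after constraint 1: D(U) = {3,6,7}

Answer: {3,6,7}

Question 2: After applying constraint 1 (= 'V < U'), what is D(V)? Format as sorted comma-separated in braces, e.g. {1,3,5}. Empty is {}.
Constraint 1 (V < U) on D(V)={2,3,5,6,7} D(U)={2,3,6,7}: V {2,3,5,6,7}->{2,3,5,6}; U {2,3,6,7}->{3,6,7}
So after constraint 1: D(V) = {2,3,5,6}

Answer: {2,3,5,6}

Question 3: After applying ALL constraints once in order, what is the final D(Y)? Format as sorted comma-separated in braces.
Constraint 1 (V < U) on D(V)={2,3,5,6,7} D(U)={2,3,6,7}: V {2,3,5,6,7}->{2,3,5,6}; U {2,3,6,7}->{3,6,7}
Constraint 2 (U != V) on D(U)={3,6,7} D(V)={2,3,5,6}: no change
Constraint 3 (U != V) on D(U)={3,6,7} D(V)={2,3,5,6}: no change
Constraint 4 (Y + U = V) on D(Y)={2,5,6,7} D(U)={3,6,7} D(V)={2,3,5,6}: Y {2,5,6,7}->{2}; U {3,6,7}->{3}; V {2,3,5,6}->{5}
So after all 4 constraints: D(Y) = {2}

Answer: {2}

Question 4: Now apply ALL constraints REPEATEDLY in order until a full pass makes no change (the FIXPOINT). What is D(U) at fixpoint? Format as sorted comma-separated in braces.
pass 0 (initial): D(U)={2,3,6,7}
pass 1: U {2,3,6,7}->{3}; V {2,3,5,6,7}->{5}; Y {2,5,6,7}->{2}
pass 2: U {3}->{}; V {5}->{}; Y {2}->{}
pass 3: no change
Fixpoint after 3 passes: D(U) = {}

Answer: {}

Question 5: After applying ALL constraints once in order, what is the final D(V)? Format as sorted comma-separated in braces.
Answer: {5}

Derivation:
Constraint 1 (V < U) on D(V)={2,3,5,6,7} D(U)={2,3,6,7}: V {2,3,5,6,7}->{2,3,5,6}; U {2,3,6,7}->{3,6,7}
Constraint 2 (U != V) on D(U)={3,6,7} D(V)={2,3,5,6}: no change
Constraint 3 (U != V) on D(U)={3,6,7} D(V)={2,3,5,6}: no change
Constraint 4 (Y + U = V) on D(Y)={2,5,6,7} D(U)={3,6,7} D(V)={2,3,5,6}: Y {2,5,6,7}->{2}; U {3,6,7}->{3}; V {2,3,5,6}->{5}
So after all 4 constraints: D(V) = {5}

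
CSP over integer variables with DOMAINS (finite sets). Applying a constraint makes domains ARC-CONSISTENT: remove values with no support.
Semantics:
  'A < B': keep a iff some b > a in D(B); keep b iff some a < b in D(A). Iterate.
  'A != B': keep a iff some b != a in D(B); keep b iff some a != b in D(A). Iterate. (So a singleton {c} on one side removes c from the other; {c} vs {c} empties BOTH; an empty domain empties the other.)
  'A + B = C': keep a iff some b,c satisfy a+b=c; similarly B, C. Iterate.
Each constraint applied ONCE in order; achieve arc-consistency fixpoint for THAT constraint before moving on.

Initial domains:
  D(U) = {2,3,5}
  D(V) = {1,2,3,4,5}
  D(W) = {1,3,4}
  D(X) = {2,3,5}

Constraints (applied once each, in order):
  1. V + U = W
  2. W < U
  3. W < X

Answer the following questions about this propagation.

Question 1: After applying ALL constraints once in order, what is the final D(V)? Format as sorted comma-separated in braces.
Constraint 1 (V + U = W) on D(V)={1,2,3,4,5} D(U)={2,3,5} D(W)={1,3,4}: V {1,2,3,4,5}->{1,2}; U {2,3,5}->{2,3}; W {1,3,4}->{3,4}
Constraint 2 (W < U) on D(W)={3,4} D(U)={2,3}: W {3,4}->{}; U {2,3}->{}
Constraint 3 (W < X) on D(W)={} D(X)={2,3,5}: X {2,3,5}->{}
So after all 3 constraints: D(V) = {1,2}

Answer: {1,2}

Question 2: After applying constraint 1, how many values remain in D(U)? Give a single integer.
Constraint 1 (V + U = W) on D(V)={1,2,3,4,5} D(U)={2,3,5} D(W)={1,3,4}: V {1,2,3,4,5}->{1,2}; U {2,3,5}->{2,3}; W {1,3,4}->{3,4}
So after constraint 1: D(U)={2,3}, size = 2

Answer: 2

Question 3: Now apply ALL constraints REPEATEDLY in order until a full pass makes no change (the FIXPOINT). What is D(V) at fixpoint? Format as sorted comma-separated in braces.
pass 0 (initial): D(V)={1,2,3,4,5}
pass 1: U {2,3,5}->{}; V {1,2,3,4,5}->{1,2}; W {1,3,4}->{}; X {2,3,5}->{}
pass 2: V {1,2}->{}
pass 3: no change
Fixpoint after 3 passes: D(V) = {}

Answer: {}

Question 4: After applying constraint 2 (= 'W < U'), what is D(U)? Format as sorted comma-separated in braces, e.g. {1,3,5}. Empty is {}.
Constraint 1 (V + U = W) on D(V)={1,2,3,4,5} D(U)={2,3,5} D(W)={1,3,4}: V {1,2,3,4,5}->{1,2}; U {2,3,5}->{2,3}; W {1,3,4}->{3,4}
Constraint 2 (W < U) on D(W)={3,4} D(U)={2,3}: W {3,4}->{}; U {2,3}->{}
So after constraint 2: D(U) = {}

Answer: {}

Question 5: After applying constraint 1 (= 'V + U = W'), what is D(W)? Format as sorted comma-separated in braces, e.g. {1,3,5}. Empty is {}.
Answer: {3,4}

Derivation:
Constraint 1 (V + U = W) on D(V)={1,2,3,4,5} D(U)={2,3,5} D(W)={1,3,4}: V {1,2,3,4,5}->{1,2}; U {2,3,5}->{2,3}; W {1,3,4}->{3,4}
So after constraint 1: D(W) = {3,4}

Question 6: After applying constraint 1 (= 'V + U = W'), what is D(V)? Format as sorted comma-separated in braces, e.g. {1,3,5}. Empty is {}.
Answer: {1,2}

Derivation:
Constraint 1 (V + U = W) on D(V)={1,2,3,4,5} D(U)={2,3,5} D(W)={1,3,4}: V {1,2,3,4,5}->{1,2}; U {2,3,5}->{2,3}; W {1,3,4}->{3,4}
So after constraint 1: D(V) = {1,2}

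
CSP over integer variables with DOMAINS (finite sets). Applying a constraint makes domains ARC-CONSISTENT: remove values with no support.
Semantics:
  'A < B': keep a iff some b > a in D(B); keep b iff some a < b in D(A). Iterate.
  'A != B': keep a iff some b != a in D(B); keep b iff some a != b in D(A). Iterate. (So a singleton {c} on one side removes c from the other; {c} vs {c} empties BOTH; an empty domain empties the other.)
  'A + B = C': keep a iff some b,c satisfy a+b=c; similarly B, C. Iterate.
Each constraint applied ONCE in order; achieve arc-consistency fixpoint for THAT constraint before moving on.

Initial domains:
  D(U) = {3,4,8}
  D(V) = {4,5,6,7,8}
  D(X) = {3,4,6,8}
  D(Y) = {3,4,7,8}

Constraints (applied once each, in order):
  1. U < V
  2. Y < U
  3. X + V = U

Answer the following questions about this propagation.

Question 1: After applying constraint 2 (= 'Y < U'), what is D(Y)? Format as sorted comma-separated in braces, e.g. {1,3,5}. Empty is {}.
Constraint 1 (U < V) on D(U)={3,4,8} D(V)={4,5,6,7,8}: U {3,4,8}->{3,4}
Constraint 2 (Y < U) on D(Y)={3,4,7,8} D(U)={3,4}: Y {3,4,7,8}->{3}; U {3,4}->{4}
So after constraint 2: D(Y) = {3}

Answer: {3}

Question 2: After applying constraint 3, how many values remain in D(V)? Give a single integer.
Answer: 0

Derivation:
Constraint 1 (U < V) on D(U)={3,4,8} D(V)={4,5,6,7,8}: U {3,4,8}->{3,4}
Constraint 2 (Y < U) on D(Y)={3,4,7,8} D(U)={3,4}: Y {3,4,7,8}->{3}; U {3,4}->{4}
Constraint 3 (X + V = U) on D(X)={3,4,6,8} D(V)={4,5,6,7,8} D(U)={4}: X {3,4,6,8}->{}; V {4,5,6,7,8}->{}; U {4}->{}
So after constraint 3: D(V)={}, size = 0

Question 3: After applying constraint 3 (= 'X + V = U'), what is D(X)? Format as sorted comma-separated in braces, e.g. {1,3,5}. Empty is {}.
Answer: {}

Derivation:
Constraint 1 (U < V) on D(U)={3,4,8} D(V)={4,5,6,7,8}: U {3,4,8}->{3,4}
Constraint 2 (Y < U) on D(Y)={3,4,7,8} D(U)={3,4}: Y {3,4,7,8}->{3}; U {3,4}->{4}
Constraint 3 (X + V = U) on D(X)={3,4,6,8} D(V)={4,5,6,7,8} D(U)={4}: X {3,4,6,8}->{}; V {4,5,6,7,8}->{}; U {4}->{}
So after constraint 3: D(X) = {}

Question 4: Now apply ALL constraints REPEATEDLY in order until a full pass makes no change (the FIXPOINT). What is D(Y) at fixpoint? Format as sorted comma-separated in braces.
pass 0 (initial): D(Y)={3,4,7,8}
pass 1: U {3,4,8}->{}; V {4,5,6,7,8}->{}; X {3,4,6,8}->{}; Y {3,4,7,8}->{3}
pass 2: Y {3}->{}
pass 3: no change
Fixpoint after 3 passes: D(Y) = {}

Answer: {}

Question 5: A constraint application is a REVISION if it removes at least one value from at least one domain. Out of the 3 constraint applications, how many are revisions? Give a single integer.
Answer: 3

Derivation:
Constraint 1 (U < V) on D(U)={3,4,8} D(V)={4,5,6,7,8}: U {3,4,8}->{3,4} => REVISION
Constraint 2 (Y < U) on D(Y)={3,4,7,8} D(U)={3,4}: Y {3,4,7,8}->{3}; U {3,4}->{4} => REVISION
Constraint 3 (X + V = U) on D(X)={3,4,6,8} D(V)={4,5,6,7,8} D(U)={4}: X {3,4,6,8}->{}; V {4,5,6,7,8}->{}; U {4}->{} => REVISION
Total revisions = 3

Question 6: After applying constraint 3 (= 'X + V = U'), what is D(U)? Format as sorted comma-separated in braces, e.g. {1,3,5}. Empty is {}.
Answer: {}

Derivation:
Constraint 1 (U < V) on D(U)={3,4,8} D(V)={4,5,6,7,8}: U {3,4,8}->{3,4}
Constraint 2 (Y < U) on D(Y)={3,4,7,8} D(U)={3,4}: Y {3,4,7,8}->{3}; U {3,4}->{4}
Constraint 3 (X + V = U) on D(X)={3,4,6,8} D(V)={4,5,6,7,8} D(U)={4}: X {3,4,6,8}->{}; V {4,5,6,7,8}->{}; U {4}->{}
So after constraint 3: D(U) = {}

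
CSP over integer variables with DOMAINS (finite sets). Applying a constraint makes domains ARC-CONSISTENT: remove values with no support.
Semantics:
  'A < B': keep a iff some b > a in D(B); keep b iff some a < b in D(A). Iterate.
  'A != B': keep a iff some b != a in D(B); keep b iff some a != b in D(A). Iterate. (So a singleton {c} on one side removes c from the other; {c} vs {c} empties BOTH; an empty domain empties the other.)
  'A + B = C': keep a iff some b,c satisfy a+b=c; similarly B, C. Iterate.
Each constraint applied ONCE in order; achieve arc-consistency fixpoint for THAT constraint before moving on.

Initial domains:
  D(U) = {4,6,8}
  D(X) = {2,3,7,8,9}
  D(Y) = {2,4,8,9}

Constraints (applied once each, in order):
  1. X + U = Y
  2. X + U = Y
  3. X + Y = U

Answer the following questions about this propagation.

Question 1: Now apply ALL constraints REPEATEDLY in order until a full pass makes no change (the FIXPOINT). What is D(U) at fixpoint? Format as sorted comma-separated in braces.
Answer: {}

Derivation:
pass 0 (initial): D(U)={4,6,8}
pass 1: U {4,6,8}->{}; X {2,3,7,8,9}->{}; Y {2,4,8,9}->{}
pass 2: no change
Fixpoint after 2 passes: D(U) = {}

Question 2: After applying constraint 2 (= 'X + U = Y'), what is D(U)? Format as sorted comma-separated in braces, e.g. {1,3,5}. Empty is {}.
Constraint 1 (X + U = Y) on D(X)={2,3,7,8,9} D(U)={4,6,8} D(Y)={2,4,8,9}: X {2,3,7,8,9}->{2,3}; U {4,6,8}->{6}; Y {2,4,8,9}->{8,9}
Constraint 2 (X + U = Y) on D(X)={2,3} D(U)={6} D(Y)={8,9}: no change
So after constraint 2: D(U) = {6}

Answer: {6}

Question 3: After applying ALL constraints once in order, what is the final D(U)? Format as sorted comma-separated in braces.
Answer: {}

Derivation:
Constraint 1 (X + U = Y) on D(X)={2,3,7,8,9} D(U)={4,6,8} D(Y)={2,4,8,9}: X {2,3,7,8,9}->{2,3}; U {4,6,8}->{6}; Y {2,4,8,9}->{8,9}
Constraint 2 (X + U = Y) on D(X)={2,3} D(U)={6} D(Y)={8,9}: no change
Constraint 3 (X + Y = U) on D(X)={2,3} D(Y)={8,9} D(U)={6}: X {2,3}->{}; Y {8,9}->{}; U {6}->{}
So after all 3 constraints: D(U) = {}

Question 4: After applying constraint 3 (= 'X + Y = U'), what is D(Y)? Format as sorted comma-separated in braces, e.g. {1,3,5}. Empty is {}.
Constraint 1 (X + U = Y) on D(X)={2,3,7,8,9} D(U)={4,6,8} D(Y)={2,4,8,9}: X {2,3,7,8,9}->{2,3}; U {4,6,8}->{6}; Y {2,4,8,9}->{8,9}
Constraint 2 (X + U = Y) on D(X)={2,3} D(U)={6} D(Y)={8,9}: no change
Constraint 3 (X + Y = U) on D(X)={2,3} D(Y)={8,9} D(U)={6}: X {2,3}->{}; Y {8,9}->{}; U {6}->{}
So after constraint 3: D(Y) = {}

Answer: {}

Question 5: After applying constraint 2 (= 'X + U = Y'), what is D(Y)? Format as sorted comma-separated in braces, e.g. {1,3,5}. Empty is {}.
Answer: {8,9}

Derivation:
Constraint 1 (X + U = Y) on D(X)={2,3,7,8,9} D(U)={4,6,8} D(Y)={2,4,8,9}: X {2,3,7,8,9}->{2,3}; U {4,6,8}->{6}; Y {2,4,8,9}->{8,9}
Constraint 2 (X + U = Y) on D(X)={2,3} D(U)={6} D(Y)={8,9}: no change
So after constraint 2: D(Y) = {8,9}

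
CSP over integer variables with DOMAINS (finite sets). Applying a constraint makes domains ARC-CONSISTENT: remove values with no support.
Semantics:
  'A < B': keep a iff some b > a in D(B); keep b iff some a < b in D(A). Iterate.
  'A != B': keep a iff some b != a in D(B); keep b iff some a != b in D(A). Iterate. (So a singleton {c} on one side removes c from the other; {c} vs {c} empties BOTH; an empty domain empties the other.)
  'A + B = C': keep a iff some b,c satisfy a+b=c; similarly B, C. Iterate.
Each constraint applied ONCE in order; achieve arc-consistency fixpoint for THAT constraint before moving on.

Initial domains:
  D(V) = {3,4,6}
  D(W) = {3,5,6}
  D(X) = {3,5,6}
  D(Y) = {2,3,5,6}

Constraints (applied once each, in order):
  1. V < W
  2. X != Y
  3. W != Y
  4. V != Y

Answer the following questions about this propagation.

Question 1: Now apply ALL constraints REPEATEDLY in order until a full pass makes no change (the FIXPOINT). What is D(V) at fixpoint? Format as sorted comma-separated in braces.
pass 0 (initial): D(V)={3,4,6}
pass 1: V {3,4,6}->{3,4}; W {3,5,6}->{5,6}
pass 2: no change
Fixpoint after 2 passes: D(V) = {3,4}

Answer: {3,4}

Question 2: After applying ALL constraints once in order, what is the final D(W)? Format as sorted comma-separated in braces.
Constraint 1 (V < W) on D(V)={3,4,6} D(W)={3,5,6}: V {3,4,6}->{3,4}; W {3,5,6}->{5,6}
Constraint 2 (X != Y) on D(X)={3,5,6} D(Y)={2,3,5,6}: no change
Constraint 3 (W != Y) on D(W)={5,6} D(Y)={2,3,5,6}: no change
Constraint 4 (V != Y) on D(V)={3,4} D(Y)={2,3,5,6}: no change
So after all 4 constraints: D(W) = {5,6}

Answer: {5,6}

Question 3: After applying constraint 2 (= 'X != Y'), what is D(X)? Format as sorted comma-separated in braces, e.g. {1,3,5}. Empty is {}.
Constraint 1 (V < W) on D(V)={3,4,6} D(W)={3,5,6}: V {3,4,6}->{3,4}; W {3,5,6}->{5,6}
Constraint 2 (X != Y) on D(X)={3,5,6} D(Y)={2,3,5,6}: no change
So after constraint 2: D(X) = {3,5,6}

Answer: {3,5,6}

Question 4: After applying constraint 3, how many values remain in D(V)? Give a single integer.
Answer: 2

Derivation:
Constraint 1 (V < W) on D(V)={3,4,6} D(W)={3,5,6}: V {3,4,6}->{3,4}; W {3,5,6}->{5,6}
Constraint 2 (X != Y) on D(X)={3,5,6} D(Y)={2,3,5,6}: no change
Constraint 3 (W != Y) on D(W)={5,6} D(Y)={2,3,5,6}: no change
So after constraint 3: D(V)={3,4}, size = 2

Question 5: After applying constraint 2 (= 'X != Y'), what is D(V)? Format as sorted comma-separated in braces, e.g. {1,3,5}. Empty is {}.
Constraint 1 (V < W) on D(V)={3,4,6} D(W)={3,5,6}: V {3,4,6}->{3,4}; W {3,5,6}->{5,6}
Constraint 2 (X != Y) on D(X)={3,5,6} D(Y)={2,3,5,6}: no change
So after constraint 2: D(V) = {3,4}

Answer: {3,4}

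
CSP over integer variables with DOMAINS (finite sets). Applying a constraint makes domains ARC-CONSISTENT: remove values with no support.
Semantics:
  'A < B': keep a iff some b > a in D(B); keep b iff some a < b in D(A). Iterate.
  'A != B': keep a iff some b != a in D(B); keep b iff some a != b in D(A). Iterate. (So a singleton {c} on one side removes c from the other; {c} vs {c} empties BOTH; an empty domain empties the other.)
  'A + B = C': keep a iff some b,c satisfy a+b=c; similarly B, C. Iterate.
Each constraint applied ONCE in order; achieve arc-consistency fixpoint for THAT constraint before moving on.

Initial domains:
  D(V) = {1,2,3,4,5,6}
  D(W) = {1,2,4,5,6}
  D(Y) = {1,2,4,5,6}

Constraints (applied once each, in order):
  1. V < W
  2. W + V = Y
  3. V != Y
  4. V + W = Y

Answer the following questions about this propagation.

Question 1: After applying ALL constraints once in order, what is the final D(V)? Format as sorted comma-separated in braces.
Answer: {1,2,3,4}

Derivation:
Constraint 1 (V < W) on D(V)={1,2,3,4,5,6} D(W)={1,2,4,5,6}: V {1,2,3,4,5,6}->{1,2,3,4,5}; W {1,2,4,5,6}->{2,4,5,6}
Constraint 2 (W + V = Y) on D(W)={2,4,5,6} D(V)={1,2,3,4,5} D(Y)={1,2,4,5,6}: W {2,4,5,6}->{2,4,5}; V {1,2,3,4,5}->{1,2,3,4}; Y {1,2,4,5,6}->{4,5,6}
Constraint 3 (V != Y) on D(V)={1,2,3,4} D(Y)={4,5,6}: no change
Constraint 4 (V + W = Y) on D(V)={1,2,3,4} D(W)={2,4,5} D(Y)={4,5,6}: no change
So after all 4 constraints: D(V) = {1,2,3,4}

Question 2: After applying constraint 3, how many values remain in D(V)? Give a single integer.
Constraint 1 (V < W) on D(V)={1,2,3,4,5,6} D(W)={1,2,4,5,6}: V {1,2,3,4,5,6}->{1,2,3,4,5}; W {1,2,4,5,6}->{2,4,5,6}
Constraint 2 (W + V = Y) on D(W)={2,4,5,6} D(V)={1,2,3,4,5} D(Y)={1,2,4,5,6}: W {2,4,5,6}->{2,4,5}; V {1,2,3,4,5}->{1,2,3,4}; Y {1,2,4,5,6}->{4,5,6}
Constraint 3 (V != Y) on D(V)={1,2,3,4} D(Y)={4,5,6}: no change
So after constraint 3: D(V)={1,2,3,4}, size = 4

Answer: 4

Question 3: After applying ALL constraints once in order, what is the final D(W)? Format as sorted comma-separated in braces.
Answer: {2,4,5}

Derivation:
Constraint 1 (V < W) on D(V)={1,2,3,4,5,6} D(W)={1,2,4,5,6}: V {1,2,3,4,5,6}->{1,2,3,4,5}; W {1,2,4,5,6}->{2,4,5,6}
Constraint 2 (W + V = Y) on D(W)={2,4,5,6} D(V)={1,2,3,4,5} D(Y)={1,2,4,5,6}: W {2,4,5,6}->{2,4,5}; V {1,2,3,4,5}->{1,2,3,4}; Y {1,2,4,5,6}->{4,5,6}
Constraint 3 (V != Y) on D(V)={1,2,3,4} D(Y)={4,5,6}: no change
Constraint 4 (V + W = Y) on D(V)={1,2,3,4} D(W)={2,4,5} D(Y)={4,5,6}: no change
So after all 4 constraints: D(W) = {2,4,5}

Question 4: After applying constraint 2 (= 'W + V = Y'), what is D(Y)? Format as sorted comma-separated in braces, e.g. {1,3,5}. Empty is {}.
Constraint 1 (V < W) on D(V)={1,2,3,4,5,6} D(W)={1,2,4,5,6}: V {1,2,3,4,5,6}->{1,2,3,4,5}; W {1,2,4,5,6}->{2,4,5,6}
Constraint 2 (W + V = Y) on D(W)={2,4,5,6} D(V)={1,2,3,4,5} D(Y)={1,2,4,5,6}: W {2,4,5,6}->{2,4,5}; V {1,2,3,4,5}->{1,2,3,4}; Y {1,2,4,5,6}->{4,5,6}
So after constraint 2: D(Y) = {4,5,6}

Answer: {4,5,6}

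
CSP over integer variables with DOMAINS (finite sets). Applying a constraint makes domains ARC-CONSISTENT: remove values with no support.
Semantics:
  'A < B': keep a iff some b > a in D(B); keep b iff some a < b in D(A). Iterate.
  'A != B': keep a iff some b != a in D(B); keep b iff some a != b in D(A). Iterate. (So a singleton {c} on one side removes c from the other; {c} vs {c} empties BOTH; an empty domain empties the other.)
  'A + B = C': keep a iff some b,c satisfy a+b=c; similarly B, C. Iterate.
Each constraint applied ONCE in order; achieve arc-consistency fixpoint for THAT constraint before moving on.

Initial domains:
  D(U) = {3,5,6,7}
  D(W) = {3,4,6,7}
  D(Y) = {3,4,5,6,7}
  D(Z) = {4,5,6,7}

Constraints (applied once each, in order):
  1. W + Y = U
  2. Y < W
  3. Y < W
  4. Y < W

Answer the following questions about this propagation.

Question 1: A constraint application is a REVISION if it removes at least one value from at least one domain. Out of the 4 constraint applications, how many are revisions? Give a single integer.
Answer: 2

Derivation:
Constraint 1 (W + Y = U) on D(W)={3,4,6,7} D(Y)={3,4,5,6,7} D(U)={3,5,6,7}: W {3,4,6,7}->{3,4}; Y {3,4,5,6,7}->{3,4}; U {3,5,6,7}->{6,7} => REVISION
Constraint 2 (Y < W) on D(Y)={3,4} D(W)={3,4}: Y {3,4}->{3}; W {3,4}->{4} => REVISION
Constraint 3 (Y < W) on D(Y)={3} D(W)={4}: no change => not a revision
Constraint 4 (Y < W) on D(Y)={3} D(W)={4}: no change => not a revision
Total revisions = 2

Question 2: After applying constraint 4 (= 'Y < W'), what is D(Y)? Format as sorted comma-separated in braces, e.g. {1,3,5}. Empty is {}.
Constraint 1 (W + Y = U) on D(W)={3,4,6,7} D(Y)={3,4,5,6,7} D(U)={3,5,6,7}: W {3,4,6,7}->{3,4}; Y {3,4,5,6,7}->{3,4}; U {3,5,6,7}->{6,7}
Constraint 2 (Y < W) on D(Y)={3,4} D(W)={3,4}: Y {3,4}->{3}; W {3,4}->{4}
Constraint 3 (Y < W) on D(Y)={3} D(W)={4}: no change
Constraint 4 (Y < W) on D(Y)={3} D(W)={4}: no change
So after constraint 4: D(Y) = {3}

Answer: {3}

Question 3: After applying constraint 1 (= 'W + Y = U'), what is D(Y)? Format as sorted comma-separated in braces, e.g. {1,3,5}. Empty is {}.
Constraint 1 (W + Y = U) on D(W)={3,4,6,7} D(Y)={3,4,5,6,7} D(U)={3,5,6,7}: W {3,4,6,7}->{3,4}; Y {3,4,5,6,7}->{3,4}; U {3,5,6,7}->{6,7}
So after constraint 1: D(Y) = {3,4}

Answer: {3,4}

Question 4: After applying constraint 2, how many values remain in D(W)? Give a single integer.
Constraint 1 (W + Y = U) on D(W)={3,4,6,7} D(Y)={3,4,5,6,7} D(U)={3,5,6,7}: W {3,4,6,7}->{3,4}; Y {3,4,5,6,7}->{3,4}; U {3,5,6,7}->{6,7}
Constraint 2 (Y < W) on D(Y)={3,4} D(W)={3,4}: Y {3,4}->{3}; W {3,4}->{4}
So after constraint 2: D(W)={4}, size = 1

Answer: 1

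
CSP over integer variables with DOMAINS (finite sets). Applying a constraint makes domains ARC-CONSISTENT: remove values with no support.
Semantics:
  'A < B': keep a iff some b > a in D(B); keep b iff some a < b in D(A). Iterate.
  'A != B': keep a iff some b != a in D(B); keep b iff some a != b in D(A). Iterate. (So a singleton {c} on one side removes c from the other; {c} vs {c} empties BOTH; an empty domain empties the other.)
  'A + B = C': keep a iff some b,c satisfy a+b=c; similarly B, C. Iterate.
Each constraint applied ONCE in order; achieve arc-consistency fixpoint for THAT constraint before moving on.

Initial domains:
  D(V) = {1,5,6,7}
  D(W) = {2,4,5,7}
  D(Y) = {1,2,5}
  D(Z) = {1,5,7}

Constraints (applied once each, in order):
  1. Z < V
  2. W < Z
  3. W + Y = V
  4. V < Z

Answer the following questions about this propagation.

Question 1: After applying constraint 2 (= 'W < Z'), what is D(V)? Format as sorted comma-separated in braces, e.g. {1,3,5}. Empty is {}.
Answer: {5,6,7}

Derivation:
Constraint 1 (Z < V) on D(Z)={1,5,7} D(V)={1,5,6,7}: Z {1,5,7}->{1,5}; V {1,5,6,7}->{5,6,7}
Constraint 2 (W < Z) on D(W)={2,4,5,7} D(Z)={1,5}: W {2,4,5,7}->{2,4}; Z {1,5}->{5}
So after constraint 2: D(V) = {5,6,7}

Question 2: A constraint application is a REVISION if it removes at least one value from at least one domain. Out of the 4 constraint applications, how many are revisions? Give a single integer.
Answer: 3

Derivation:
Constraint 1 (Z < V) on D(Z)={1,5,7} D(V)={1,5,6,7}: Z {1,5,7}->{1,5}; V {1,5,6,7}->{5,6,7} => REVISION
Constraint 2 (W < Z) on D(W)={2,4,5,7} D(Z)={1,5}: W {2,4,5,7}->{2,4}; Z {1,5}->{5} => REVISION
Constraint 3 (W + Y = V) on D(W)={2,4} D(Y)={1,2,5} D(V)={5,6,7}: no change => not a revision
Constraint 4 (V < Z) on D(V)={5,6,7} D(Z)={5}: V {5,6,7}->{}; Z {5}->{} => REVISION
Total revisions = 3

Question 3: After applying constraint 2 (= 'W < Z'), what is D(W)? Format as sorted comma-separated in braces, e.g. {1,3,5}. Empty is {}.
Constraint 1 (Z < V) on D(Z)={1,5,7} D(V)={1,5,6,7}: Z {1,5,7}->{1,5}; V {1,5,6,7}->{5,6,7}
Constraint 2 (W < Z) on D(W)={2,4,5,7} D(Z)={1,5}: W {2,4,5,7}->{2,4}; Z {1,5}->{5}
So after constraint 2: D(W) = {2,4}

Answer: {2,4}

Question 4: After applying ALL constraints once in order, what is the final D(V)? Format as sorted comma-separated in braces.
Constraint 1 (Z < V) on D(Z)={1,5,7} D(V)={1,5,6,7}: Z {1,5,7}->{1,5}; V {1,5,6,7}->{5,6,7}
Constraint 2 (W < Z) on D(W)={2,4,5,7} D(Z)={1,5}: W {2,4,5,7}->{2,4}; Z {1,5}->{5}
Constraint 3 (W + Y = V) on D(W)={2,4} D(Y)={1,2,5} D(V)={5,6,7}: no change
Constraint 4 (V < Z) on D(V)={5,6,7} D(Z)={5}: V {5,6,7}->{}; Z {5}->{}
So after all 4 constraints: D(V) = {}

Answer: {}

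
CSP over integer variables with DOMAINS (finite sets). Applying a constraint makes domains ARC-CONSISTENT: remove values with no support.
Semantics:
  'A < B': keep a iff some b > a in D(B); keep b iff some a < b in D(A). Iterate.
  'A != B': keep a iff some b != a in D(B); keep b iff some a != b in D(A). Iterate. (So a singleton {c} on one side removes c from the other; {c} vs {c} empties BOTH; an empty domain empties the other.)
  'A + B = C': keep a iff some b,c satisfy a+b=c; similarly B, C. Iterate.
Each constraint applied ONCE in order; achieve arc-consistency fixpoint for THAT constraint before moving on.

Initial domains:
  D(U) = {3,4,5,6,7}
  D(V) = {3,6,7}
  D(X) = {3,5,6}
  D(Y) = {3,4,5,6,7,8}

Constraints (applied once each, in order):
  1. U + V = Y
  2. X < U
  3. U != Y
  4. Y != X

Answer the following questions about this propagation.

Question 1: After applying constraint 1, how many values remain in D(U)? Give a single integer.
Constraint 1 (U + V = Y) on D(U)={3,4,5,6,7} D(V)={3,6,7} D(Y)={3,4,5,6,7,8}: U {3,4,5,6,7}->{3,4,5}; V {3,6,7}->{3}; Y {3,4,5,6,7,8}->{6,7,8}
So after constraint 1: D(U)={3,4,5}, size = 3

Answer: 3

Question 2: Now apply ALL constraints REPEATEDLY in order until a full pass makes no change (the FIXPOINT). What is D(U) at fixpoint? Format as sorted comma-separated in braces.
Answer: {4,5}

Derivation:
pass 0 (initial): D(U)={3,4,5,6,7}
pass 1: U {3,4,5,6,7}->{4,5}; V {3,6,7}->{3}; X {3,5,6}->{3}; Y {3,4,5,6,7,8}->{6,7,8}
pass 2: Y {6,7,8}->{7,8}
pass 3: no change
Fixpoint after 3 passes: D(U) = {4,5}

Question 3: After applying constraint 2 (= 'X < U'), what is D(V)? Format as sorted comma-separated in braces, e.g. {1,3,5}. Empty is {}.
Answer: {3}

Derivation:
Constraint 1 (U + V = Y) on D(U)={3,4,5,6,7} D(V)={3,6,7} D(Y)={3,4,5,6,7,8}: U {3,4,5,6,7}->{3,4,5}; V {3,6,7}->{3}; Y {3,4,5,6,7,8}->{6,7,8}
Constraint 2 (X < U) on D(X)={3,5,6} D(U)={3,4,5}: X {3,5,6}->{3}; U {3,4,5}->{4,5}
So after constraint 2: D(V) = {3}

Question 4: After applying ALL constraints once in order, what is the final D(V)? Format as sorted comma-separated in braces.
Answer: {3}

Derivation:
Constraint 1 (U + V = Y) on D(U)={3,4,5,6,7} D(V)={3,6,7} D(Y)={3,4,5,6,7,8}: U {3,4,5,6,7}->{3,4,5}; V {3,6,7}->{3}; Y {3,4,5,6,7,8}->{6,7,8}
Constraint 2 (X < U) on D(X)={3,5,6} D(U)={3,4,5}: X {3,5,6}->{3}; U {3,4,5}->{4,5}
Constraint 3 (U != Y) on D(U)={4,5} D(Y)={6,7,8}: no change
Constraint 4 (Y != X) on D(Y)={6,7,8} D(X)={3}: no change
So after all 4 constraints: D(V) = {3}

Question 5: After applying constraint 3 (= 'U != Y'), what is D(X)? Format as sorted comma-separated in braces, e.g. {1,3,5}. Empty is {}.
Answer: {3}

Derivation:
Constraint 1 (U + V = Y) on D(U)={3,4,5,6,7} D(V)={3,6,7} D(Y)={3,4,5,6,7,8}: U {3,4,5,6,7}->{3,4,5}; V {3,6,7}->{3}; Y {3,4,5,6,7,8}->{6,7,8}
Constraint 2 (X < U) on D(X)={3,5,6} D(U)={3,4,5}: X {3,5,6}->{3}; U {3,4,5}->{4,5}
Constraint 3 (U != Y) on D(U)={4,5} D(Y)={6,7,8}: no change
So after constraint 3: D(X) = {3}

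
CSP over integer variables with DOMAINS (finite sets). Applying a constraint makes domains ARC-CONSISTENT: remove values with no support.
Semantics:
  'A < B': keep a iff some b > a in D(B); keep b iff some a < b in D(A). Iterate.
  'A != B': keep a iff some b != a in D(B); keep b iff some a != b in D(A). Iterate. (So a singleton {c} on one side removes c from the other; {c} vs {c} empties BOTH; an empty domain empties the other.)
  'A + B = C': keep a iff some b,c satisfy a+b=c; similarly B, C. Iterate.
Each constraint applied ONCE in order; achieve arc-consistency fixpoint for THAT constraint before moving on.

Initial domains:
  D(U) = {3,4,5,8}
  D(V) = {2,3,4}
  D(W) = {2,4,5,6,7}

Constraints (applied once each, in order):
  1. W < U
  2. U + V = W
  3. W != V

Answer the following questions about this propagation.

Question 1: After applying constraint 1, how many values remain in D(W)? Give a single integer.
Constraint 1 (W < U) on D(W)={2,4,5,6,7} D(U)={3,4,5,8}: no change
So after constraint 1: D(W)={2,4,5,6,7}, size = 5

Answer: 5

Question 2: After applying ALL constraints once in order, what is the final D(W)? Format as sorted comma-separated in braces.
Constraint 1 (W < U) on D(W)={2,4,5,6,7} D(U)={3,4,5,8}: no change
Constraint 2 (U + V = W) on D(U)={3,4,5,8} D(V)={2,3,4} D(W)={2,4,5,6,7}: U {3,4,5,8}->{3,4,5}; W {2,4,5,6,7}->{5,6,7}
Constraint 3 (W != V) on D(W)={5,6,7} D(V)={2,3,4}: no change
So after all 3 constraints: D(W) = {5,6,7}

Answer: {5,6,7}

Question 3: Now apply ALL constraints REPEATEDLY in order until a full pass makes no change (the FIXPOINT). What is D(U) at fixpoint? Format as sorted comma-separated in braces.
pass 0 (initial): D(U)={3,4,5,8}
pass 1: U {3,4,5,8}->{3,4,5}; W {2,4,5,6,7}->{5,6,7}
pass 2: U {3,4,5}->{}; V {2,3,4}->{}; W {5,6,7}->{}
pass 3: no change
Fixpoint after 3 passes: D(U) = {}

Answer: {}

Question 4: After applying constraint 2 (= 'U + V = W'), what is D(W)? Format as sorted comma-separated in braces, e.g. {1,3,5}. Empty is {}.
Answer: {5,6,7}

Derivation:
Constraint 1 (W < U) on D(W)={2,4,5,6,7} D(U)={3,4,5,8}: no change
Constraint 2 (U + V = W) on D(U)={3,4,5,8} D(V)={2,3,4} D(W)={2,4,5,6,7}: U {3,4,5,8}->{3,4,5}; W {2,4,5,6,7}->{5,6,7}
So after constraint 2: D(W) = {5,6,7}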